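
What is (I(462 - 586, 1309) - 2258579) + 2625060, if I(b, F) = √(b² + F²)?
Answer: 366481 + √1728857 ≈ 3.6780e+5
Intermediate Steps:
I(b, F) = √(F² + b²)
(I(462 - 586, 1309) - 2258579) + 2625060 = (√(1309² + (462 - 586)²) - 2258579) + 2625060 = (√(1713481 + (-124)²) - 2258579) + 2625060 = (√(1713481 + 15376) - 2258579) + 2625060 = (√1728857 - 2258579) + 2625060 = (-2258579 + √1728857) + 2625060 = 366481 + √1728857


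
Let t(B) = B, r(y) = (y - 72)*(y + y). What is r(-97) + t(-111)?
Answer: 32675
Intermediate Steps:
r(y) = 2*y*(-72 + y) (r(y) = (-72 + y)*(2*y) = 2*y*(-72 + y))
r(-97) + t(-111) = 2*(-97)*(-72 - 97) - 111 = 2*(-97)*(-169) - 111 = 32786 - 111 = 32675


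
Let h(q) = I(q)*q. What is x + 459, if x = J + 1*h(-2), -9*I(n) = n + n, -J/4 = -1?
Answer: 4159/9 ≈ 462.11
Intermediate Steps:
J = 4 (J = -4*(-1) = 4)
I(n) = -2*n/9 (I(n) = -(n + n)/9 = -2*n/9)
h(q) = -2*q²/9 (h(q) = (-2*q/9)*q = -2*q²/9)
x = 28/9 (x = 4 + 1*(-2/9*(-2)²) = 4 + 1*(-2/9*4) = 4 + 1*(-8/9) = 4 - 8/9 = 28/9 ≈ 3.1111)
x + 459 = 28/9 + 459 = 4159/9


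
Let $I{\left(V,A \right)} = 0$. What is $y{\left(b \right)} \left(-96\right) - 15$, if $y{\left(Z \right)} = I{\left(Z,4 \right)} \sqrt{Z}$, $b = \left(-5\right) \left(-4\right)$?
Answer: $-15$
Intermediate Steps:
$b = 20$
$y{\left(Z \right)} = 0$ ($y{\left(Z \right)} = 0 \sqrt{Z} = 0$)
$y{\left(b \right)} \left(-96\right) - 15 = 0 \left(-96\right) - 15 = 0 - 15 = -15$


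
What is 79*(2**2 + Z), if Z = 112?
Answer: 9164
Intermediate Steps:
79*(2**2 + Z) = 79*(2**2 + 112) = 79*(4 + 112) = 79*116 = 9164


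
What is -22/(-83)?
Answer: 22/83 ≈ 0.26506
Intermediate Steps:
-22/(-83) = -22*(-1)/83 = -1*(-22/83) = 22/83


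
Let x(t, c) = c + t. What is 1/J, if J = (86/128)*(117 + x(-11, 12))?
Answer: 32/2537 ≈ 0.012613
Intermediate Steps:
J = 2537/32 (J = (86/128)*(117 + (12 - 11)) = (86*(1/128))*(117 + 1) = (43/64)*118 = 2537/32 ≈ 79.281)
1/J = 1/(2537/32) = 32/2537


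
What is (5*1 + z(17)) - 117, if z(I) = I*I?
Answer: 177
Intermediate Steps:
z(I) = I**2
(5*1 + z(17)) - 117 = (5*1 + 17**2) - 117 = (5 + 289) - 117 = 294 - 117 = 177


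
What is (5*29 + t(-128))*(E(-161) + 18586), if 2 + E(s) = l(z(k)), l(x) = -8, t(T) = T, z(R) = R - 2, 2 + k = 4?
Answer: 315792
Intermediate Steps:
k = 2 (k = -2 + 4 = 2)
z(R) = -2 + R
E(s) = -10 (E(s) = -2 - 8 = -10)
(5*29 + t(-128))*(E(-161) + 18586) = (5*29 - 128)*(-10 + 18586) = (145 - 128)*18576 = 17*18576 = 315792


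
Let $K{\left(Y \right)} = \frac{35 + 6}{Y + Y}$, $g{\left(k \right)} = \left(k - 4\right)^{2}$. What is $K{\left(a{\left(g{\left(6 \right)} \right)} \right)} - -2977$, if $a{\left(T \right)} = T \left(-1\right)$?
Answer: $\frac{23775}{8} \approx 2971.9$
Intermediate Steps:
$g{\left(k \right)} = \left(-4 + k\right)^{2}$
$a{\left(T \right)} = - T$
$K{\left(Y \right)} = \frac{41}{2 Y}$
$K{\left(a{\left(g{\left(6 \right)} \right)} \right)} - -2977 = \frac{41}{2 \left(- \left(-4 + 6\right)^{2}\right)} - -2977 = \frac{41}{2 \left(- 2^{2}\right)} + 2977 = \frac{41}{2 \left(\left(-1\right) 4\right)} + 2977 = \frac{41}{2 \left(-4\right)} + 2977 = \frac{41}{2} \left(- \frac{1}{4}\right) + 2977 = - \frac{41}{8} + 2977 = \frac{23775}{8}$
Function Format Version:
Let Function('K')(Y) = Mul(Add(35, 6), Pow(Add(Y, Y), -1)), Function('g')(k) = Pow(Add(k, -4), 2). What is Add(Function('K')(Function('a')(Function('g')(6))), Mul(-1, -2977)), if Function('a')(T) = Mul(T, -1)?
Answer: Rational(23775, 8) ≈ 2971.9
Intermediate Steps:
Function('g')(k) = Pow(Add(-4, k), 2)
Function('a')(T) = Mul(-1, T)
Function('K')(Y) = Mul(Rational(41, 2), Pow(Y, -1)) (Function('K')(Y) = Mul(41, Pow(Mul(2, Y), -1)) = Mul(41, Mul(Rational(1, 2), Pow(Y, -1))) = Mul(Rational(41, 2), Pow(Y, -1)))
Add(Function('K')(Function('a')(Function('g')(6))), Mul(-1, -2977)) = Add(Mul(Rational(41, 2), Pow(Mul(-1, Pow(Add(-4, 6), 2)), -1)), Mul(-1, -2977)) = Add(Mul(Rational(41, 2), Pow(Mul(-1, Pow(2, 2)), -1)), 2977) = Add(Mul(Rational(41, 2), Pow(Mul(-1, 4), -1)), 2977) = Add(Mul(Rational(41, 2), Pow(-4, -1)), 2977) = Add(Mul(Rational(41, 2), Rational(-1, 4)), 2977) = Add(Rational(-41, 8), 2977) = Rational(23775, 8)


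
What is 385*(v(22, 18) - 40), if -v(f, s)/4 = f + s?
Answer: -77000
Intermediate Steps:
v(f, s) = -4*f - 4*s (v(f, s) = -4*(f + s) = -4*f - 4*s)
385*(v(22, 18) - 40) = 385*((-4*22 - 4*18) - 40) = 385*((-88 - 72) - 40) = 385*(-160 - 40) = 385*(-200) = -77000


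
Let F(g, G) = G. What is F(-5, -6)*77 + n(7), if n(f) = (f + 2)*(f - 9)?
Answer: -480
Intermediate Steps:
n(f) = (-9 + f)*(2 + f) (n(f) = (2 + f)*(-9 + f) = (-9 + f)*(2 + f))
F(-5, -6)*77 + n(7) = -6*77 + (-18 + 7² - 7*7) = -462 + (-18 + 49 - 49) = -462 - 18 = -480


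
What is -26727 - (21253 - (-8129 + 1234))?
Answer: -54875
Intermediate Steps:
-26727 - (21253 - (-8129 + 1234)) = -26727 - (21253 - 1*(-6895)) = -26727 - (21253 + 6895) = -26727 - 1*28148 = -26727 - 28148 = -54875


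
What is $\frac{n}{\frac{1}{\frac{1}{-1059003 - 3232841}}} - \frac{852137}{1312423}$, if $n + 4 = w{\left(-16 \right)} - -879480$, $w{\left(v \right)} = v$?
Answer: $- \frac{1202865650552}{1408178694503} \approx -0.8542$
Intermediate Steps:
$n = 879460$ ($n = -4 - -879464 = -4 + \left(-16 + 879480\right) = -4 + 879464 = 879460$)
$\frac{n}{\frac{1}{\frac{1}{-1059003 - 3232841}}} - \frac{852137}{1312423} = \frac{879460}{\frac{1}{\frac{1}{-1059003 - 3232841}}} - \frac{852137}{1312423} = \frac{879460}{\frac{1}{\frac{1}{-4291844}}} - \frac{852137}{1312423} = \frac{879460}{\frac{1}{- \frac{1}{4291844}}} - \frac{852137}{1312423} = \frac{879460}{-4291844} - \frac{852137}{1312423} = 879460 \left(- \frac{1}{4291844}\right) - \frac{852137}{1312423} = - \frac{219865}{1072961} - \frac{852137}{1312423} = - \frac{1202865650552}{1408178694503}$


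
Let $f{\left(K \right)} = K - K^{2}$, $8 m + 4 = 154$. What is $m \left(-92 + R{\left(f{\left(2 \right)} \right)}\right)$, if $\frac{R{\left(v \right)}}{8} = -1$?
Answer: $-1875$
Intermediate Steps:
$m = \frac{75}{4}$ ($m = - \frac{1}{2} + \frac{1}{8} \cdot 154 = - \frac{1}{2} + \frac{77}{4} = \frac{75}{4} \approx 18.75$)
$R{\left(v \right)} = -8$ ($R{\left(v \right)} = 8 \left(-1\right) = -8$)
$m \left(-92 + R{\left(f{\left(2 \right)} \right)}\right) = \frac{75 \left(-92 - 8\right)}{4} = \frac{75}{4} \left(-100\right) = -1875$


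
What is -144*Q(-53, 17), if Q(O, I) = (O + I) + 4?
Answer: 4608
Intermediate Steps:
Q(O, I) = 4 + I + O (Q(O, I) = (I + O) + 4 = 4 + I + O)
-144*Q(-53, 17) = -144*(4 + 17 - 53) = -144*(-32) = 4608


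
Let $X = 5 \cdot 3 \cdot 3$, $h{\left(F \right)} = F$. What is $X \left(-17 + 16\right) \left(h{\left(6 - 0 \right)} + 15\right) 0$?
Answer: $0$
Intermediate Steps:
$X = 45$ ($X = 15 \cdot 3 = 45$)
$X \left(-17 + 16\right) \left(h{\left(6 - 0 \right)} + 15\right) 0 = 45 \left(-17 + 16\right) \left(\left(6 - 0\right) + 15\right) 0 = 45 \left(- (\left(6 + 0\right) + 15)\right) 0 = 45 \left(- (6 + 15)\right) 0 = 45 \left(\left(-1\right) 21\right) 0 = 45 \left(-21\right) 0 = \left(-945\right) 0 = 0$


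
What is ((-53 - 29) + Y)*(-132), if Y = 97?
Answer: -1980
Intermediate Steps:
((-53 - 29) + Y)*(-132) = ((-53 - 29) + 97)*(-132) = (-82 + 97)*(-132) = 15*(-132) = -1980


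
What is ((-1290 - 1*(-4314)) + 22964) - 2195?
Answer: 23793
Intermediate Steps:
((-1290 - 1*(-4314)) + 22964) - 2195 = ((-1290 + 4314) + 22964) - 2195 = (3024 + 22964) - 2195 = 25988 - 2195 = 23793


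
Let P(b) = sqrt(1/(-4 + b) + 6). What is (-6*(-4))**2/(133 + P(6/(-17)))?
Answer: 809856/186937 - 576*sqrt(31598)/1308559 ≈ 4.2540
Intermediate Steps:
P(b) = sqrt(6 + 1/(-4 + b))
(-6*(-4))**2/(133 + P(6/(-17))) = (-6*(-4))**2/(133 + sqrt((-23 + 6*(6/(-17)))/(-4 + 6/(-17)))) = 24**2/(133 + sqrt((-23 + 6*(6*(-1/17)))/(-4 + 6*(-1/17)))) = 576/(133 + sqrt((-23 + 6*(-6/17))/(-4 - 6/17))) = 576/(133 + sqrt((-23 - 36/17)/(-74/17))) = 576/(133 + sqrt(-17/74*(-427/17))) = 576/(133 + sqrt(427/74)) = 576/(133 + sqrt(31598)/74)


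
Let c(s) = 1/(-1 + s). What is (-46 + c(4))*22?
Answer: -3014/3 ≈ -1004.7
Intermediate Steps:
(-46 + c(4))*22 = (-46 + 1/(-1 + 4))*22 = (-46 + 1/3)*22 = (-46 + ⅓)*22 = -137/3*22 = -3014/3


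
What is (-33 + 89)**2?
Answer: 3136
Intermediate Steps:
(-33 + 89)**2 = 56**2 = 3136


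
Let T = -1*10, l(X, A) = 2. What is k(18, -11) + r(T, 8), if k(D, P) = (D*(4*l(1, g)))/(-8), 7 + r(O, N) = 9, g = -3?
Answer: -16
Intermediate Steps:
T = -10
r(O, N) = 2 (r(O, N) = -7 + 9 = 2)
k(D, P) = -D (k(D, P) = (D*(4*2))/(-8) = (D*8)*(-1/8) = (8*D)*(-1/8) = -D)
k(18, -11) + r(T, 8) = -1*18 + 2 = -18 + 2 = -16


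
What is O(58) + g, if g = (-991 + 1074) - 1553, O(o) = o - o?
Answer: -1470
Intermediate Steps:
O(o) = 0
g = -1470 (g = 83 - 1553 = -1470)
O(58) + g = 0 - 1470 = -1470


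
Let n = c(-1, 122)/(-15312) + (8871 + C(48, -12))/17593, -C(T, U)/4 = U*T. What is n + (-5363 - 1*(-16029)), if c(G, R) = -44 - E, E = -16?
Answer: 718355379715/67346004 ≈ 10667.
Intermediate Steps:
C(T, U) = -4*T*U (C(T, U) = -4*U*T = -4*T*U)
c(G, R) = -28 (c(G, R) = -44 - 1*(-16) = -44 + 16 = -28)
n = 42901051/67346004 (n = -28/(-15312) + (8871 - 4*48*(-12))/17593 = -28*(-1/15312) + (8871 + 2304)*(1/17593) = 7/3828 + 11175*(1/17593) = 7/3828 + 11175/17593 = 42901051/67346004 ≈ 0.63702)
n + (-5363 - 1*(-16029)) = 42901051/67346004 + (-5363 - 1*(-16029)) = 42901051/67346004 + (-5363 + 16029) = 42901051/67346004 + 10666 = 718355379715/67346004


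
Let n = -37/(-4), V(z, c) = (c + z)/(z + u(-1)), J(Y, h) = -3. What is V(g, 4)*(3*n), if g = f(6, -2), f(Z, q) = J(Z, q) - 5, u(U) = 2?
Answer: 37/2 ≈ 18.500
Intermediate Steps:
f(Z, q) = -8 (f(Z, q) = -3 - 5 = -8)
g = -8
V(z, c) = (c + z)/(2 + z) (V(z, c) = (c + z)/(z + 2) = (c + z)/(2 + z))
n = 37/4 (n = -37*(-1/4) = 37/4 ≈ 9.2500)
V(g, 4)*(3*n) = ((4 - 8)/(2 - 8))*(3*(37/4)) = (-4/(-6))*(111/4) = -1/6*(-4)*(111/4) = (2/3)*(111/4) = 37/2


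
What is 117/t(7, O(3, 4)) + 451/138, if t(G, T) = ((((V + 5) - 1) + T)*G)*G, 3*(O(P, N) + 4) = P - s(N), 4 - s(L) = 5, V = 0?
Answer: 68417/13524 ≈ 5.0589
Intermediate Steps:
s(L) = -1 (s(L) = 4 - 1*5 = 4 - 5 = -1)
O(P, N) = -11/3 + P/3 (O(P, N) = -4 + (P - 1*(-1))/3 = -4 + (P + 1)/3 = -4 + (1 + P)/3 = -4 + (1/3 + P/3) = -11/3 + P/3)
t(G, T) = G**2*(4 + T) (t(G, T) = ((((0 + 5) - 1) + T)*G)*G = (((5 - 1) + T)*G)*G = ((4 + T)*G)*G = (G*(4 + T))*G = G**2*(4 + T))
117/t(7, O(3, 4)) + 451/138 = 117/((7**2*(4 + (-11/3 + (1/3)*3)))) + 451/138 = 117/((49*(4 + (-11/3 + 1)))) + 451*(1/138) = 117/((49*(4 - 8/3))) + 451/138 = 117/((49*(4/3))) + 451/138 = 117/(196/3) + 451/138 = 117*(3/196) + 451/138 = 351/196 + 451/138 = 68417/13524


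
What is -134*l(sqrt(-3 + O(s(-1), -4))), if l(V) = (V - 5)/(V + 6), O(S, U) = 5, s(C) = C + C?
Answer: 2144/17 - 737*sqrt(2)/17 ≈ 64.807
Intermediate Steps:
s(C) = 2*C
l(V) = (-5 + V)/(6 + V)
-134*l(sqrt(-3 + O(s(-1), -4))) = -134*(-5 + sqrt(-3 + 5))/(6 + sqrt(-3 + 5)) = -134*(-5 + sqrt(2))/(6 + sqrt(2))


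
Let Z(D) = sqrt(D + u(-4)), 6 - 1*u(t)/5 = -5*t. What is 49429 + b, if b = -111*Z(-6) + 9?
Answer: 49438 - 222*I*sqrt(19) ≈ 49438.0 - 967.68*I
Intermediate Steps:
u(t) = 30 + 25*t (u(t) = 30 - (-25)*t = 30 + 25*t)
Z(D) = sqrt(-70 + D) (Z(D) = sqrt(D + (30 + 25*(-4))) = sqrt(D + (30 - 100)) = sqrt(D - 70) = sqrt(-70 + D))
b = 9 - 222*I*sqrt(19) (b = -111*sqrt(-70 - 6) + 9 = -222*I*sqrt(19) + 9 = 9 - 222*I*sqrt(19) ≈ 9.0 - 967.68*I)
49429 + b = 49429 + (9 - 222*I*sqrt(19)) = 49438 - 222*I*sqrt(19)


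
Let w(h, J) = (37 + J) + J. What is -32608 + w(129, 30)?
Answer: -32511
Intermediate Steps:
w(h, J) = 37 + 2*J
-32608 + w(129, 30) = -32608 + (37 + 2*30) = -32608 + (37 + 60) = -32608 + 97 = -32511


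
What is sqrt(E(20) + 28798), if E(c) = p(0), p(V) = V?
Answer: 11*sqrt(238) ≈ 169.70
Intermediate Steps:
E(c) = 0
sqrt(E(20) + 28798) = sqrt(0 + 28798) = sqrt(28798) = 11*sqrt(238)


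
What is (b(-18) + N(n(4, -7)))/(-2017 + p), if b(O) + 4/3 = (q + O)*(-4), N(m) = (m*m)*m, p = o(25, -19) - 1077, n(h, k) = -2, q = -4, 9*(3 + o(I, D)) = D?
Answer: -177/6973 ≈ -0.025384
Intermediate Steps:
o(I, D) = -3 + D/9
p = -9739/9 (p = (-3 + (⅑)*(-19)) - 1077 = (-3 - 19/9) - 1077 = -46/9 - 1077 = -9739/9 ≈ -1082.1)
N(m) = m³ (N(m) = m²*m = m³)
b(O) = 44/3 - 4*O (b(O) = -4/3 + (-4 + O)*(-4) = -4/3 + (16 - 4*O) = 44/3 - 4*O)
(b(-18) + N(n(4, -7)))/(-2017 + p) = ((44/3 - 4*(-18)) + (-2)³)/(-2017 - 9739/9) = ((44/3 + 72) - 8)/(-27892/9) = (260/3 - 8)*(-9/27892) = (236/3)*(-9/27892) = -177/6973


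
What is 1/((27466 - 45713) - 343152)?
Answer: -1/361399 ≈ -2.7670e-6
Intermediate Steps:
1/((27466 - 45713) - 343152) = 1/(-18247 - 343152) = 1/(-361399) = -1/361399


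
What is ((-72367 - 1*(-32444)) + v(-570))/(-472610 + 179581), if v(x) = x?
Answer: 40493/293029 ≈ 0.13819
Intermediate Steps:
((-72367 - 1*(-32444)) + v(-570))/(-472610 + 179581) = ((-72367 - 1*(-32444)) - 570)/(-472610 + 179581) = ((-72367 + 32444) - 570)/(-293029) = (-39923 - 570)*(-1/293029) = -40493*(-1/293029) = 40493/293029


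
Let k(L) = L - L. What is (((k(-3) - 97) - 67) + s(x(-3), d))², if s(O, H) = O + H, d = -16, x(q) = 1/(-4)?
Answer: 519841/16 ≈ 32490.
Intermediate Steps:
k(L) = 0
x(q) = -¼
s(O, H) = H + O
(((k(-3) - 97) - 67) + s(x(-3), d))² = (((0 - 97) - 67) + (-16 - ¼))² = ((-97 - 67) - 65/4)² = (-164 - 65/4)² = (-721/4)² = 519841/16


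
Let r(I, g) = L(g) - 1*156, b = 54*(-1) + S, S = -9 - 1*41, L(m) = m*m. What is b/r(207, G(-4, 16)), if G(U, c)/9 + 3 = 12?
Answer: -104/6405 ≈ -0.016237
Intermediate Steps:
L(m) = m**2
G(U, c) = 81 (G(U, c) = -27 + 9*12 = -27 + 108 = 81)
S = -50 (S = -9 - 41 = -50)
b = -104 (b = 54*(-1) - 50 = -54 - 50 = -104)
r(I, g) = -156 + g**2 (r(I, g) = g**2 - 1*156 = g**2 - 156 = -156 + g**2)
b/r(207, G(-4, 16)) = -104/(-156 + 81**2) = -104/(-156 + 6561) = -104/6405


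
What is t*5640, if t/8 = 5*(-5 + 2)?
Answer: -676800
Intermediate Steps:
t = -120 (t = 8*(5*(-5 + 2)) = 8*(5*(-3)) = 8*(-15) = -120)
t*5640 = -120*5640 = -676800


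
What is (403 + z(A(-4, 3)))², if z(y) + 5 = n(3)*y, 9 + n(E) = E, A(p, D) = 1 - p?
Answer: 135424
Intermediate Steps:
n(E) = -9 + E
z(y) = -5 - 6*y (z(y) = -5 + (-9 + 3)*y = -5 - 6*y)
(403 + z(A(-4, 3)))² = (403 + (-5 - 6*(1 - 1*(-4))))² = (403 + (-5 - 6*(1 + 4)))² = (403 + (-5 - 6*5))² = (403 + (-5 - 30))² = (403 - 35)² = 368² = 135424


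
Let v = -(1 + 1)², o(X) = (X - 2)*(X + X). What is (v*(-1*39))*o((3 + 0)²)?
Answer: 19656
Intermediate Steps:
o(X) = 2*X*(-2 + X) (o(X) = (-2 + X)*(2*X) = 2*X*(-2 + X))
v = -4 (v = -1*2² = -1*4 = -4)
(v*(-1*39))*o((3 + 0)²) = (-(-4)*39)*(2*(3 + 0)²*(-2 + (3 + 0)²)) = (-4*(-39))*(2*3²*(-2 + 3²)) = 156*(2*9*(-2 + 9)) = 156*(2*9*7) = 156*126 = 19656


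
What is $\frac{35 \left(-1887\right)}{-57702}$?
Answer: $\frac{22015}{19234} \approx 1.1446$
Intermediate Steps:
$\frac{35 \left(-1887\right)}{-57702} = \left(-66045\right) \left(- \frac{1}{57702}\right) = \frac{22015}{19234}$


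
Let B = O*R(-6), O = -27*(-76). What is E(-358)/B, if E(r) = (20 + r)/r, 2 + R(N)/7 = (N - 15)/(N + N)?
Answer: -169/642789 ≈ -0.00026292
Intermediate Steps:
O = 2052
R(N) = -14 + 7*(-15 + N)/(2*N) (R(N) = -14 + 7*((N - 15)/(N + N)) = -14 + 7*((-15 + N)/((2*N))) = -14 + 7*((-15 + N)*(1/(2*N))) = -14 + 7*((-15 + N)/(2*N)) = -14 + 7*(-15 + N)/(2*N))
B = -3591 (B = 2052*((21/2)*(-5 - 1*(-6))/(-6)) = 2052*((21/2)*(-⅙)*(-5 + 6)) = 2052*((21/2)*(-⅙)*1) = 2052*(-7/4) = -3591)
E(r) = (20 + r)/r
E(-358)/B = ((20 - 358)/(-358))/(-3591) = -1/358*(-338)*(-1/3591) = (169/179)*(-1/3591) = -169/642789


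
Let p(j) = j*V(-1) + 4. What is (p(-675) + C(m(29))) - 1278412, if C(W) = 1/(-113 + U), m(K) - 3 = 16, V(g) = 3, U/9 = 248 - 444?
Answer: -2403372742/1877 ≈ -1.2804e+6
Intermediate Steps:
U = -1764 (U = 9*(248 - 444) = 9*(-196) = -1764)
p(j) = 4 + 3*j (p(j) = j*3 + 4 = 3*j + 4 = 4 + 3*j)
m(K) = 19 (m(K) = 3 + 16 = 19)
C(W) = -1/1877 (C(W) = 1/(-113 - 1764) = 1/(-1877) = -1/1877)
(p(-675) + C(m(29))) - 1278412 = ((4 + 3*(-675)) - 1/1877) - 1278412 = ((4 - 2025) - 1/1877) - 1278412 = (-2021 - 1/1877) - 1278412 = -3793418/1877 - 1278412 = -2403372742/1877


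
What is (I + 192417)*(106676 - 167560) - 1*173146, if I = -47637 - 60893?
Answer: -5107549254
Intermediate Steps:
I = -108530
(I + 192417)*(106676 - 167560) - 1*173146 = (-108530 + 192417)*(106676 - 167560) - 1*173146 = 83887*(-60884) - 173146 = -5107376108 - 173146 = -5107549254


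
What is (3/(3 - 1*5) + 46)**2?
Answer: 7921/4 ≈ 1980.3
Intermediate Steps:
(3/(3 - 1*5) + 46)**2 = (3/(3 - 5) + 46)**2 = (3/(-2) + 46)**2 = (3*(-1/2) + 46)**2 = (-3/2 + 46)**2 = (89/2)**2 = 7921/4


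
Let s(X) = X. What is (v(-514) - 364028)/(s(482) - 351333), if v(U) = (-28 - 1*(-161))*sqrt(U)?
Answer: 364028/350851 - 133*I*sqrt(514)/350851 ≈ 1.0376 - 0.0085943*I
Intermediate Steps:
v(U) = 133*sqrt(U) (v(U) = (-28 + 161)*sqrt(U) = 133*sqrt(U))
(v(-514) - 364028)/(s(482) - 351333) = (133*sqrt(-514) - 364028)/(482 - 351333) = (133*(I*sqrt(514)) - 364028)/(-350851) = (133*I*sqrt(514) - 364028)*(-1/350851) = (-364028 + 133*I*sqrt(514))*(-1/350851) = 364028/350851 - 133*I*sqrt(514)/350851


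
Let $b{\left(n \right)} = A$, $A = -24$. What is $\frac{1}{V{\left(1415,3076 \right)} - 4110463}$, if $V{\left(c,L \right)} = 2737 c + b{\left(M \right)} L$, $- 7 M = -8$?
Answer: $- \frac{1}{311432} \approx -3.211 \cdot 10^{-6}$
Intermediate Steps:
$M = \frac{8}{7}$ ($M = \left(- \frac{1}{7}\right) \left(-8\right) = \frac{8}{7} \approx 1.1429$)
$b{\left(n \right)} = -24$
$V{\left(c,L \right)} = - 24 L + 2737 c$ ($V{\left(c,L \right)} = 2737 c - 24 L = - 24 L + 2737 c$)
$\frac{1}{V{\left(1415,3076 \right)} - 4110463} = \frac{1}{\left(\left(-24\right) 3076 + 2737 \cdot 1415\right) - 4110463} = \frac{1}{\left(-73824 + 3872855\right) - 4110463} = \frac{1}{3799031 - 4110463} = \frac{1}{-311432} = - \frac{1}{311432}$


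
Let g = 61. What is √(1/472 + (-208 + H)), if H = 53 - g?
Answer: I*√12030218/236 ≈ 14.697*I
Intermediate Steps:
H = -8 (H = 53 - 1*61 = 53 - 61 = -8)
√(1/472 + (-208 + H)) = √(1/472 + (-208 - 8)) = √(1/472 - 216) = √(-101951/472) = I*√12030218/236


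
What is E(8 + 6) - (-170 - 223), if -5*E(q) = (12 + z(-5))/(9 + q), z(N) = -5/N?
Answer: 45182/115 ≈ 392.89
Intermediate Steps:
E(q) = -13/(5*(9 + q)) (E(q) = -(12 - 5/(-5))/(5*(9 + q)) = -(12 - 5*(-⅕))/(5*(9 + q)) = -(12 + 1)/(5*(9 + q)) = -13/(5*(9 + q)))
E(8 + 6) - (-170 - 223) = -13/(45 + 5*(8 + 6)) - (-170 - 223) = -13/(45 + 5*14) - 1*(-393) = -13/(45 + 70) + 393 = -13/115 + 393 = 45182/115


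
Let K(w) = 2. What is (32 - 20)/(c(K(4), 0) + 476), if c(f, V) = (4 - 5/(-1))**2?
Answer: 12/557 ≈ 0.021544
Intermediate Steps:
c(f, V) = 81 (c(f, V) = (4 - 5*(-1))**2 = (4 + 5)**2 = 9**2 = 81)
(32 - 20)/(c(K(4), 0) + 476) = (32 - 20)/(81 + 476) = 12/557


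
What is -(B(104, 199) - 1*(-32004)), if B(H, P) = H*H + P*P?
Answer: -82421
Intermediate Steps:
B(H, P) = H**2 + P**2
-(B(104, 199) - 1*(-32004)) = -((104**2 + 199**2) - 1*(-32004)) = -((10816 + 39601) + 32004) = -(50417 + 32004) = -1*82421 = -82421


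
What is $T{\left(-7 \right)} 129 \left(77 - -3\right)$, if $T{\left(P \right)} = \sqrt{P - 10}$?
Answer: $10320 i \sqrt{17} \approx 42550.0 i$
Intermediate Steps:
$T{\left(P \right)} = \sqrt{-10 + P}$
$T{\left(-7 \right)} 129 \left(77 - -3\right) = \sqrt{-10 - 7} \cdot 129 \left(77 - -3\right) = \sqrt{-17} \cdot 129 \left(77 + 3\right) = i \sqrt{17} \cdot 129 \cdot 80 = 129 i \sqrt{17} \cdot 80 = 10320 i \sqrt{17}$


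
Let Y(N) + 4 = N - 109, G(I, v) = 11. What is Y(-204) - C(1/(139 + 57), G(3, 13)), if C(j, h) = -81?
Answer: -236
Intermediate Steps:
Y(N) = -113 + N (Y(N) = -4 + (N - 109) = -4 + (-109 + N) = -113 + N)
Y(-204) - C(1/(139 + 57), G(3, 13)) = (-113 - 204) - 1*(-81) = -317 + 81 = -236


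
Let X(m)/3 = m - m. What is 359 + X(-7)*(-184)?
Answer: 359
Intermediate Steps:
X(m) = 0 (X(m) = 3*(m - m) = 3*0 = 0)
359 + X(-7)*(-184) = 359 + 0*(-184) = 359 + 0 = 359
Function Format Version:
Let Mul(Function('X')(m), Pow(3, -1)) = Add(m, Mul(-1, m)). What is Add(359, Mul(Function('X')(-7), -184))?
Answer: 359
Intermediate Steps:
Function('X')(m) = 0 (Function('X')(m) = Mul(3, Add(m, Mul(-1, m))) = Mul(3, 0) = 0)
Add(359, Mul(Function('X')(-7), -184)) = Add(359, Mul(0, -184)) = Add(359, 0) = 359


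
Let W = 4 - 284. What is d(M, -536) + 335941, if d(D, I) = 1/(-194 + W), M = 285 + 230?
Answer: 159236033/474 ≈ 3.3594e+5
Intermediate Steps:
M = 515
W = -280
d(D, I) = -1/474 (d(D, I) = 1/(-194 - 280) = 1/(-474) = -1/474)
d(M, -536) + 335941 = -1/474 + 335941 = 159236033/474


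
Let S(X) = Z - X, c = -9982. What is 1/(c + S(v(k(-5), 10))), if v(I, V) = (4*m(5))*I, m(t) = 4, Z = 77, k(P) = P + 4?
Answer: -1/9889 ≈ -0.00010112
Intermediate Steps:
k(P) = 4 + P
v(I, V) = 16*I (v(I, V) = (4*4)*I = 16*I)
S(X) = 77 - X
1/(c + S(v(k(-5), 10))) = 1/(-9982 + (77 - 16*(4 - 5))) = 1/(-9982 + (77 - 16*(-1))) = 1/(-9982 + (77 - 1*(-16))) = 1/(-9982 + (77 + 16)) = 1/(-9982 + 93) = 1/(-9889) = -1/9889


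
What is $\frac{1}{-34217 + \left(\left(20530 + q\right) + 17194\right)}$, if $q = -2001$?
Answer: $\frac{1}{1506} \approx 0.00066401$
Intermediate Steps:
$\frac{1}{-34217 + \left(\left(20530 + q\right) + 17194\right)} = \frac{1}{-34217 + \left(\left(20530 - 2001\right) + 17194\right)} = \frac{1}{-34217 + \left(18529 + 17194\right)} = \frac{1}{-34217 + 35723} = \frac{1}{1506}$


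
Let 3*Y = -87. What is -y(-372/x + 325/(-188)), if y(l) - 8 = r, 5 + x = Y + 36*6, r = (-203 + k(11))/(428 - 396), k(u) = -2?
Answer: -51/32 ≈ -1.5938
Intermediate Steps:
Y = -29 (Y = (⅓)*(-87) = -29)
r = -205/32 (r = (-203 - 2)/(428 - 396) = -205/32 ≈ -6.4063)
x = 182 (x = -5 + (-29 + 36*6) = -5 + (-29 + 216) = -5 + 187 = 182)
y(l) = 51/32 (y(l) = 8 - 205/32 = 51/32)
-y(-372/x + 325/(-188)) = -1*51/32 = -51/32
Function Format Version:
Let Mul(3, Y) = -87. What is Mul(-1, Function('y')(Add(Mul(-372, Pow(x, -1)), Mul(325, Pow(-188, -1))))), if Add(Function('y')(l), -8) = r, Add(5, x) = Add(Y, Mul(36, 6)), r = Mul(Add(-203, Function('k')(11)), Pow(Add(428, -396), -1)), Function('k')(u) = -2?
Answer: Rational(-51, 32) ≈ -1.5938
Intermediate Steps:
Y = -29 (Y = Mul(Rational(1, 3), -87) = -29)
r = Rational(-205, 32) (r = Mul(Add(-203, -2), Pow(Add(428, -396), -1)) = Mul(-205, Pow(32, -1)) = Mul(-205, Rational(1, 32)) = Rational(-205, 32) ≈ -6.4063)
x = 182 (x = Add(-5, Add(-29, Mul(36, 6))) = Add(-5, Add(-29, 216)) = Add(-5, 187) = 182)
Function('y')(l) = Rational(51, 32) (Function('y')(l) = Add(8, Rational(-205, 32)) = Rational(51, 32))
Mul(-1, Function('y')(Add(Mul(-372, Pow(x, -1)), Mul(325, Pow(-188, -1))))) = Mul(-1, Rational(51, 32)) = Rational(-51, 32)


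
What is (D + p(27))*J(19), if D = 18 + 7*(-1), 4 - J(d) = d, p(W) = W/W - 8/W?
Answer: -1580/9 ≈ -175.56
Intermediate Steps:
p(W) = 1 - 8/W
J(d) = 4 - d
D = 11 (D = 18 - 7 = 11)
(D + p(27))*J(19) = (11 + (-8 + 27)/27)*(4 - 1*19) = (11 + (1/27)*19)*(4 - 19) = (11 + 19/27)*(-15) = (316/27)*(-15) = -1580/9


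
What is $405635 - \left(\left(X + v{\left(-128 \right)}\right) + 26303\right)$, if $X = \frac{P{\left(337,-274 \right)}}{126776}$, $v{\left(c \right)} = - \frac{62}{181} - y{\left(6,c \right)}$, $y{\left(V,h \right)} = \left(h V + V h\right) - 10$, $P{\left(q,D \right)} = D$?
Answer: $\frac{4334428868061}{11473228} \approx 3.7779 \cdot 10^{5}$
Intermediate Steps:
$y{\left(V,h \right)} = -10 + 2 V h$ ($y{\left(V,h \right)} = \left(V h + V h\right) - 10 = 2 V h - 10 = -10 + 2 V h$)
$v{\left(c \right)} = \frac{1748}{181} - 12 c$ ($v{\left(c \right)} = - \frac{62}{181} - \left(-10 + 2 \cdot 6 c\right) = \left(-62\right) \frac{1}{181} - \left(-10 + 12 c\right) = - \frac{62}{181} - \left(-10 + 12 c\right) = \frac{1748}{181} - 12 c$)
$X = - \frac{137}{63388}$ ($X = - \frac{274}{126776} = \left(-274\right) \frac{1}{126776} = - \frac{137}{63388} \approx -0.0021613$)
$405635 - \left(\left(X + v{\left(-128 \right)}\right) + 26303\right) = 405635 - \left(\left(- \frac{137}{63388} + \left(\frac{1748}{181} - -1536\right)\right) + 26303\right) = 405635 - \left(\left(- \frac{137}{63388} + \left(\frac{1748}{181} + 1536\right)\right) + 26303\right) = 405635 - \left(\left(- \frac{137}{63388} + \frac{279764}{181}\right) + 26303\right) = 405635 - \left(\frac{17733655635}{11473228} + 26303\right) = 405635 - \frac{319513971719}{11473228} = \frac{4334428868061}{11473228}$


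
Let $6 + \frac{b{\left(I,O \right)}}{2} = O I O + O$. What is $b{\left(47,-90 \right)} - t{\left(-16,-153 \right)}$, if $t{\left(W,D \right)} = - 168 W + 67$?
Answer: $758453$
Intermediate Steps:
$t{\left(W,D \right)} = 67 - 168 W$
$b{\left(I,O \right)} = -12 + 2 O + 2 I O^{2}$ ($b{\left(I,O \right)} = -12 + 2 \left(O I O + O\right) = -12 + 2 \left(I O O + O\right) = -12 + 2 \left(I O^{2} + O\right) = -12 + 2 \left(O + I O^{2}\right) = -12 + \left(2 O + 2 I O^{2}\right) = -12 + 2 O + 2 I O^{2}$)
$b{\left(47,-90 \right)} - t{\left(-16,-153 \right)} = \left(-12 + 2 \left(-90\right) + 2 \cdot 47 \left(-90\right)^{2}\right) - \left(67 - -2688\right) = \left(-12 - 180 + 2 \cdot 47 \cdot 8100\right) - \left(67 + 2688\right) = \left(-12 - 180 + 761400\right) - 2755 = 761208 - 2755 = 758453$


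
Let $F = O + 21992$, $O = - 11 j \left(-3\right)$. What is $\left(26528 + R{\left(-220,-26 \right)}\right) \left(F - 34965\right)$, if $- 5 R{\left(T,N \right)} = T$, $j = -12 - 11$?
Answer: $-364886704$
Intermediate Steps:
$j = -23$ ($j = -12 - 11 = -23$)
$R{\left(T,N \right)} = - \frac{T}{5}$
$O = -759$ ($O = \left(-11\right) \left(-23\right) \left(-3\right) = 253 \left(-3\right) = -759$)
$F = 21233$ ($F = -759 + 21992 = 21233$)
$\left(26528 + R{\left(-220,-26 \right)}\right) \left(F - 34965\right) = \left(26528 - -44\right) \left(21233 - 34965\right) = \left(26528 + 44\right) \left(-13732\right) = 26572 \left(-13732\right) = -364886704$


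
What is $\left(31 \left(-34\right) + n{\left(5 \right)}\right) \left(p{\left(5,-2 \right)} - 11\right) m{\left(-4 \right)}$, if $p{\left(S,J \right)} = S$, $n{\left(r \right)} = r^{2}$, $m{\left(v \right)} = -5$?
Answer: $-30870$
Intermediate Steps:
$\left(31 \left(-34\right) + n{\left(5 \right)}\right) \left(p{\left(5,-2 \right)} - 11\right) m{\left(-4 \right)} = \left(31 \left(-34\right) + 5^{2}\right) \left(5 - 11\right) \left(-5\right) = \left(-1054 + 25\right) \left(\left(-6\right) \left(-5\right)\right) = \left(-1029\right) 30 = -30870$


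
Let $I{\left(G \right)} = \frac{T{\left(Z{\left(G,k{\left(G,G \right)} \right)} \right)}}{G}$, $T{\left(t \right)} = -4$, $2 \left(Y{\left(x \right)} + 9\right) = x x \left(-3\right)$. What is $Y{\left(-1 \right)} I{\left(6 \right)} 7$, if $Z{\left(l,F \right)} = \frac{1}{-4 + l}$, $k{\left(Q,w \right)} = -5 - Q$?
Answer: $49$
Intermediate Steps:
$Y{\left(x \right)} = -9 - \frac{3 x^{2}}{2}$ ($Y{\left(x \right)} = -9 + \frac{x x \left(-3\right)}{2} = -9 + \frac{x^{2} \left(-3\right)}{2} = -9 + \frac{\left(-3\right) x^{2}}{2} = -9 - \frac{3 x^{2}}{2}$)
$I{\left(G \right)} = - \frac{4}{G}$
$Y{\left(-1 \right)} I{\left(6 \right)} 7 = \left(-9 - \frac{3 \left(-1\right)^{2}}{2}\right) \left(- \frac{4}{6}\right) 7 = \left(-9 - \frac{3}{2}\right) \left(\left(-4\right) \frac{1}{6}\right) 7 = \left(-9 - \frac{3}{2}\right) \left(- \frac{2}{3}\right) 7 = \left(- \frac{21}{2}\right) \left(- \frac{2}{3}\right) 7 = 7 \cdot 7 = 49$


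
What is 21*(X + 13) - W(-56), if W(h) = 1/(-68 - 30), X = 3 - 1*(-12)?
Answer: 57625/98 ≈ 588.01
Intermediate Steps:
X = 15 (X = 3 + 12 = 15)
W(h) = -1/98 (W(h) = 1/(-98) = -1/98)
21*(X + 13) - W(-56) = 21*(15 + 13) - 1*(-1/98) = 21*28 + 1/98 = 588 + 1/98 = 57625/98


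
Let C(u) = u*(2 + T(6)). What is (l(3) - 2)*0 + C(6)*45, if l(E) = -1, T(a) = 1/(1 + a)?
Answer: 4050/7 ≈ 578.57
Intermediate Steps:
C(u) = 15*u/7 (C(u) = u*(2 + 1/(1 + 6)) = u*(2 + 1/7) = u*(15/7) = 15*u/7)
(l(3) - 2)*0 + C(6)*45 = (-1 - 2)*0 + ((15/7)*6)*45 = -3*0 + (90/7)*45 = 0 + 4050/7 = 4050/7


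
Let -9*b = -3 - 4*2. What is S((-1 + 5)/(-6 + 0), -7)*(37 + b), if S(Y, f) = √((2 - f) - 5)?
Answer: 688/9 ≈ 76.444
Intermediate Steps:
S(Y, f) = √(-3 - f)
b = 11/9 (b = -(-3 - 4*2)/9 = -(-3 - 8)/9 = -⅑*(-11) = 11/9 ≈ 1.2222)
S((-1 + 5)/(-6 + 0), -7)*(37 + b) = √(-3 - 1*(-7))*(37 + 11/9) = √(-3 + 7)*(344/9) = √4*(344/9) = 2*(344/9) = 688/9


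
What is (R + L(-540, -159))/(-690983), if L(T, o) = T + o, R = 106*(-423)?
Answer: 45537/690983 ≈ 0.065902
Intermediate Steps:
R = -44838
(R + L(-540, -159))/(-690983) = (-44838 + (-540 - 159))/(-690983) = (-44838 - 699)*(-1/690983) = -45537*(-1/690983) = 45537/690983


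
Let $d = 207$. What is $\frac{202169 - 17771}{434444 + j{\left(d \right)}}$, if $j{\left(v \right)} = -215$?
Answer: $\frac{61466}{144743} \approx 0.42466$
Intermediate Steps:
$\frac{202169 - 17771}{434444 + j{\left(d \right)}} = \frac{202169 - 17771}{434444 - 215} = \frac{184398}{434229} = 184398 \cdot \frac{1}{434229} = \frac{61466}{144743}$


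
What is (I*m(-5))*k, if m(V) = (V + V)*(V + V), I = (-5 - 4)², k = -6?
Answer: -48600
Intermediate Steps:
I = 81 (I = (-9)² = 81)
m(V) = 4*V² (m(V) = (2*V)*(2*V) = 4*V²)
(I*m(-5))*k = (81*(4*(-5)²))*(-6) = (81*(4*25))*(-6) = (81*100)*(-6) = 8100*(-6) = -48600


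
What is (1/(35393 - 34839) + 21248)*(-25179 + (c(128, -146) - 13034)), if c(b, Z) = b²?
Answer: -256957737797/554 ≈ -4.6382e+8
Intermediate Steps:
(1/(35393 - 34839) + 21248)*(-25179 + (c(128, -146) - 13034)) = (1/(35393 - 34839) + 21248)*(-25179 + (128² - 13034)) = (1/554 + 21248)*(-25179 + (16384 - 13034)) = (1/554 + 21248)*(-25179 + 3350) = (11771393/554)*(-21829) = -256957737797/554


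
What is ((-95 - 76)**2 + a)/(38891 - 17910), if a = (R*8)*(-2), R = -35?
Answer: 29801/20981 ≈ 1.4204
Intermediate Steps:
a = 560 (a = -35*8*(-2) = -280*(-2) = 560)
((-95 - 76)**2 + a)/(38891 - 17910) = ((-95 - 76)**2 + 560)/(38891 - 17910) = ((-171)**2 + 560)/20981 = (29241 + 560)*(1/20981) = 29801*(1/20981) = 29801/20981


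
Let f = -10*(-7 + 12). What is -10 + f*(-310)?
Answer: 15490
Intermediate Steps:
f = -50 (f = -10*5 = -50)
-10 + f*(-310) = -10 - 50*(-310) = -10 + 15500 = 15490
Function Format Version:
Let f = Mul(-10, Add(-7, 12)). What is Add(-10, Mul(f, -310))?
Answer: 15490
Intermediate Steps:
f = -50 (f = Mul(-10, 5) = -50)
Add(-10, Mul(f, -310)) = Add(-10, Mul(-50, -310)) = Add(-10, 15500) = 15490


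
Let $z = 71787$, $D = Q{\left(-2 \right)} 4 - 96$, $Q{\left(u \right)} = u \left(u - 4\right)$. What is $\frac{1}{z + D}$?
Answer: $\frac{1}{71739} \approx 1.3939 \cdot 10^{-5}$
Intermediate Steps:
$Q{\left(u \right)} = u \left(-4 + u\right)$
$D = -48$ ($D = - 2 \left(-4 - 2\right) 4 - 96 = \left(-2\right) \left(-6\right) 4 - 96 = 12 \cdot 4 - 96 = 48 - 96 = -48$)
$\frac{1}{z + D} = \frac{1}{71787 - 48} = \frac{1}{71739}$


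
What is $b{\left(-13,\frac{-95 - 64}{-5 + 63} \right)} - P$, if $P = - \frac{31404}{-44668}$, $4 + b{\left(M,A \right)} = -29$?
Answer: $- \frac{376362}{11167} \approx -33.703$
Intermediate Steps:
$b{\left(M,A \right)} = -33$ ($b{\left(M,A \right)} = -4 - 29 = -33$)
$P = \frac{7851}{11167}$ ($P = \left(-31404\right) \left(- \frac{1}{44668}\right) = \frac{7851}{11167} \approx 0.70305$)
$b{\left(-13,\frac{-95 - 64}{-5 + 63} \right)} - P = -33 - \frac{7851}{11167} = - \frac{376362}{11167}$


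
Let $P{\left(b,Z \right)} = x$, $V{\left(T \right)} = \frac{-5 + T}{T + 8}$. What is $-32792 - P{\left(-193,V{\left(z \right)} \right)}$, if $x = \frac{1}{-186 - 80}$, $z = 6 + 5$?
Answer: $- \frac{8722671}{266} \approx -32792.0$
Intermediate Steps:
$z = 11$
$V{\left(T \right)} = \frac{-5 + T}{8 + T}$
$x = - \frac{1}{266}$ ($x = \frac{1}{-266} = - \frac{1}{266} \approx -0.0037594$)
$P{\left(b,Z \right)} = - \frac{1}{266}$
$-32792 - P{\left(-193,V{\left(z \right)} \right)} = -32792 - - \frac{1}{266} = -32792 + \frac{1}{266} = - \frac{8722671}{266}$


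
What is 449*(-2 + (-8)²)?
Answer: 27838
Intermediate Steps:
449*(-2 + (-8)²) = 449*(-2 + 64) = 449*62 = 27838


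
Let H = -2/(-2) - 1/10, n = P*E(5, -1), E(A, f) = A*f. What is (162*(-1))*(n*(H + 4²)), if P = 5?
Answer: 68445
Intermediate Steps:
n = -25 (n = 5*(5*(-1)) = 5*(-5) = -25)
H = 9/10 (H = -2*(-½) - 1*⅒ = 1 - ⅒ = 9/10 ≈ 0.90000)
(162*(-1))*(n*(H + 4²)) = (162*(-1))*(-25*(9/10 + 4²)) = -(-4050)*(9/10 + 16) = -(-4050)*169/10 = -162*(-845/2) = 68445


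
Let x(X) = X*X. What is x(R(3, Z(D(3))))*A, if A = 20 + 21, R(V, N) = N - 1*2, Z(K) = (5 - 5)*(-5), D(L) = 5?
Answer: 164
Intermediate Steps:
Z(K) = 0 (Z(K) = 0*(-5) = 0)
R(V, N) = -2 + N (R(V, N) = N - 2 = -2 + N)
x(X) = X²
A = 41
x(R(3, Z(D(3))))*A = (-2 + 0)²*41 = (-2)²*41 = 4*41 = 164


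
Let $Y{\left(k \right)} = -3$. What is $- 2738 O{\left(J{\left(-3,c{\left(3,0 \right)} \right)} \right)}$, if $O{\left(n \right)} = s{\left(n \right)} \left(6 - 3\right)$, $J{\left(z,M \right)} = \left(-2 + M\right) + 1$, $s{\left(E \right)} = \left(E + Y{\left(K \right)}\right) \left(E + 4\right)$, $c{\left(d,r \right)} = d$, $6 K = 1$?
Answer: $49284$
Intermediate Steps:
$K = \frac{1}{6}$ ($K = \frac{1}{6} \cdot 1 = \frac{1}{6} \approx 0.16667$)
$s{\left(E \right)} = \left(-3 + E\right) \left(4 + E\right)$ ($s{\left(E \right)} = \left(E - 3\right) \left(E + 4\right) = \left(-3 + E\right) \left(4 + E\right)$)
$J{\left(z,M \right)} = -1 + M$
$O{\left(n \right)} = -36 + 3 n + 3 n^{2}$ ($O{\left(n \right)} = \left(-12 + n + n^{2}\right) \left(6 - 3\right) = \left(-12 + n + n^{2}\right) 3 = -36 + 3 n + 3 n^{2}$)
$- 2738 O{\left(J{\left(-3,c{\left(3,0 \right)} \right)} \right)} = - 2738 \left(-36 + 3 \left(-1 + 3\right) + 3 \left(-1 + 3\right)^{2}\right) = - 2738 \left(-36 + 3 \cdot 2 + 3 \cdot 2^{2}\right) = - 2738 \left(-36 + 6 + 3 \cdot 4\right) = - 2738 \left(-36 + 6 + 12\right) = \left(-2738\right) \left(-18\right) = 49284$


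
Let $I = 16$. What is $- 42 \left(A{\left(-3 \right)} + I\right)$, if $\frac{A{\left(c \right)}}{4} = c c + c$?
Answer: $-1680$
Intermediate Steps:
$A{\left(c \right)} = 4 c + 4 c^{2}$ ($A{\left(c \right)} = 4 \left(c c + c\right) = 4 \left(c^{2} + c\right) = 4 \left(c + c^{2}\right) = 4 c + 4 c^{2}$)
$- 42 \left(A{\left(-3 \right)} + I\right) = - 42 \left(4 \left(-3\right) \left(1 - 3\right) + 16\right) = - 42 \left(4 \left(-3\right) \left(-2\right) + 16\right) = - 42 \left(24 + 16\right) = \left(-42\right) 40 = -1680$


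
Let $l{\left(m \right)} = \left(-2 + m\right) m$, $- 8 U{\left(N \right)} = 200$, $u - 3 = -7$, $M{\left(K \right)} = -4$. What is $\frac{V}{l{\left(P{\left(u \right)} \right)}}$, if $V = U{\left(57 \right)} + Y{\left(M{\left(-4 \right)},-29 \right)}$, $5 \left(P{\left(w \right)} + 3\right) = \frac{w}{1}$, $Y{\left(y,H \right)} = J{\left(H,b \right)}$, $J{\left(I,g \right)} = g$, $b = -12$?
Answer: $- \frac{925}{551} \approx -1.6788$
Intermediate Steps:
$Y{\left(y,H \right)} = -12$
$u = -4$ ($u = 3 - 7 = -4$)
$U{\left(N \right)} = -25$ ($U{\left(N \right)} = \left(- \frac{1}{8}\right) 200 = -25$)
$P{\left(w \right)} = -3 + \frac{w}{5}$ ($P{\left(w \right)} = -3 + \frac{w 1^{-1}}{5} = -3 + \frac{w 1}{5} = -3 + \frac{w}{5}$)
$l{\left(m \right)} = m \left(-2 + m\right)$
$V = -37$ ($V = -25 - 12 = -37$)
$\frac{V}{l{\left(P{\left(u \right)} \right)}} = - \frac{37}{\left(-3 + \frac{1}{5} \left(-4\right)\right) \left(-2 + \left(-3 + \frac{1}{5} \left(-4\right)\right)\right)} = - \frac{37}{\left(-3 - \frac{4}{5}\right) \left(-2 - \frac{19}{5}\right)} = - \frac{37}{\left(- \frac{19}{5}\right) \left(-2 - \frac{19}{5}\right)} = - \frac{37}{\left(- \frac{19}{5}\right) \left(- \frac{29}{5}\right)} = - \frac{37}{\frac{551}{25}} = \left(-37\right) \frac{25}{551} = - \frac{925}{551}$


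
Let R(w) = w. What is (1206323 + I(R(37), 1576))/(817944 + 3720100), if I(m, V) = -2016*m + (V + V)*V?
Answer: 148763/110684 ≈ 1.3440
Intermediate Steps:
I(m, V) = -2016*m + 2*V² (I(m, V) = -2016*m + (2*V)*V = -2016*m + 2*V²)
(1206323 + I(R(37), 1576))/(817944 + 3720100) = (1206323 + (-2016*37 + 2*1576²))/(817944 + 3720100) = (1206323 + (-74592 + 2*2483776))/4538044 = (1206323 + (-74592 + 4967552))*(1/4538044) = (1206323 + 4892960)*(1/4538044) = 6099283*(1/4538044) = 148763/110684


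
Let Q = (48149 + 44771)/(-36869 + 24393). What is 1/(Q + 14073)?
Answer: 3119/43870457 ≈ 7.1096e-5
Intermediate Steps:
Q = -23230/3119 (Q = 92920/(-12476) = 92920*(-1/12476) = -23230/3119 ≈ -7.4479)
1/(Q + 14073) = 1/(-23230/3119 + 14073) = 1/(43870457/3119) = 3119/43870457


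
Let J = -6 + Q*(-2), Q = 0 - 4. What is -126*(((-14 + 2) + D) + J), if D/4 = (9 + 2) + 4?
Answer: -6300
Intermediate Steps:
Q = -4
D = 60 (D = 4*((9 + 2) + 4) = 4*(11 + 4) = 4*15 = 60)
J = 2 (J = -6 - 4*(-2) = -6 + 8 = 2)
-126*(((-14 + 2) + D) + J) = -126*(((-14 + 2) + 60) + 2) = -126*((-12 + 60) + 2) = -126*(48 + 2) = -126*50 = -6300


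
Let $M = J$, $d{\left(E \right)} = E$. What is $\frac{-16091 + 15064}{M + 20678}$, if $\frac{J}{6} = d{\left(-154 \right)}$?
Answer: $- \frac{1027}{19754} \approx -0.051989$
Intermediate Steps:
$J = -924$ ($J = 6 \left(-154\right) = -924$)
$M = -924$
$\frac{-16091 + 15064}{M + 20678} = \frac{-16091 + 15064}{-924 + 20678} = - \frac{1027}{19754}$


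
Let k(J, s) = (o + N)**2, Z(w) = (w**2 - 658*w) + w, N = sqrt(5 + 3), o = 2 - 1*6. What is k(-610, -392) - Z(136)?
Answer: 70880 - 16*sqrt(2) ≈ 70857.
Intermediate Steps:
o = -4 (o = 2 - 6 = -4)
N = 2*sqrt(2) (N = sqrt(8) = 2*sqrt(2) ≈ 2.8284)
Z(w) = w**2 - 657*w
k(J, s) = (-4 + 2*sqrt(2))**2
k(-610, -392) - Z(136) = (24 - 16*sqrt(2)) - 136*(-657 + 136) = (24 - 16*sqrt(2)) - 136*(-521) = (24 - 16*sqrt(2)) - 1*(-70856) = (24 - 16*sqrt(2)) + 70856 = 70880 - 16*sqrt(2)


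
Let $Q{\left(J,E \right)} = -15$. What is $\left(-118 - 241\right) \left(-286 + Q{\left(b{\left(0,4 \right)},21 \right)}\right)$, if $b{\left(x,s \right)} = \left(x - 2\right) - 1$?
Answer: $108059$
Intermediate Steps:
$b{\left(x,s \right)} = -3 + x$ ($b{\left(x,s \right)} = \left(-2 + x\right) - 1 = -3 + x$)
$\left(-118 - 241\right) \left(-286 + Q{\left(b{\left(0,4 \right)},21 \right)}\right) = \left(-118 - 241\right) \left(-286 - 15\right) = \left(-359\right) \left(-301\right) = 108059$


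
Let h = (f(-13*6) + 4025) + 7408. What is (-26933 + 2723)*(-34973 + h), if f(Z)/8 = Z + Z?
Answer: 600117480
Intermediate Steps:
f(Z) = 16*Z (f(Z) = 8*(Z + Z) = 8*(2*Z) = 16*Z)
h = 10185 (h = (16*(-13*6) + 4025) + 7408 = (16*(-78) + 4025) + 7408 = (-1248 + 4025) + 7408 = 2777 + 7408 = 10185)
(-26933 + 2723)*(-34973 + h) = (-26933 + 2723)*(-34973 + 10185) = -24210*(-24788) = 600117480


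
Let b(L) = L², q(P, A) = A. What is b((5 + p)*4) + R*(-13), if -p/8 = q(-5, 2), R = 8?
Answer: 1832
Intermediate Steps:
p = -16 (p = -8*2 = -16)
b((5 + p)*4) + R*(-13) = ((5 - 16)*4)² + 8*(-13) = (-11*4)² - 104 = (-44)² - 104 = 1936 - 104 = 1832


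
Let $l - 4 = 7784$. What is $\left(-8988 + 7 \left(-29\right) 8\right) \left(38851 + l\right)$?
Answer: $-494933068$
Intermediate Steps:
$l = 7788$ ($l = 4 + 7784 = 7788$)
$\left(-8988 + 7 \left(-29\right) 8\right) \left(38851 + l\right) = \left(-8988 + 7 \left(-29\right) 8\right) \left(38851 + 7788\right) = \left(-8988 - 1624\right) 46639 = \left(-10612\right) 46639 = -494933068$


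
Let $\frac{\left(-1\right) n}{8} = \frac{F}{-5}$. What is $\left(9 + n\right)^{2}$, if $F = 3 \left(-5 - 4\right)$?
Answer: $\frac{29241}{25} \approx 1169.6$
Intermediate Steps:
$F = -27$ ($F = 3 \left(-9\right) = -27$)
$n = - \frac{216}{5}$ ($n = - 8 \left(- \frac{27}{-5}\right) = - 8 \left(\left(-27\right) \left(- \frac{1}{5}\right)\right) = \left(-8\right) \frac{27}{5} = - \frac{216}{5} \approx -43.2$)
$\left(9 + n\right)^{2} = \left(9 - \frac{216}{5}\right)^{2} = \left(- \frac{171}{5}\right)^{2} = \frac{29241}{25}$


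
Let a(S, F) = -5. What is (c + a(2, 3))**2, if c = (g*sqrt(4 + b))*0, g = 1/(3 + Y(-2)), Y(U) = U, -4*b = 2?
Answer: 25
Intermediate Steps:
b = -1/2 (b = -1/4*2 = -1/2 ≈ -0.50000)
g = 1 (g = 1/(3 - 2) = 1/1 = 1)
c = 0 (c = (1*sqrt(4 - 1/2))*0 = (1*sqrt(7/2))*0 = (1*(sqrt(14)/2))*0 = (sqrt(14)/2)*0 = 0)
(c + a(2, 3))**2 = (0 - 5)**2 = (-5)**2 = 25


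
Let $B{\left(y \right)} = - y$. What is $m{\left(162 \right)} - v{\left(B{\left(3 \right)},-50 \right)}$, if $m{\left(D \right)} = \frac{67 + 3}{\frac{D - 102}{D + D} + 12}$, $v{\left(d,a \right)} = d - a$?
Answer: $- \frac{1939}{47} \approx -41.255$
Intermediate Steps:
$m{\left(D \right)} = \frac{70}{12 + \frac{-102 + D}{2 D}}$ ($m{\left(D \right)} = \frac{70}{\frac{-102 + D}{2 D} + 12} = \frac{70}{12 + \frac{-102 + D}{2 D}}$)
$m{\left(162 \right)} - v{\left(B{\left(3 \right)},-50 \right)} = 140 \cdot 162 \frac{1}{-102 + 25 \cdot 162} - \left(\left(-1\right) 3 - -50\right) = 140 \cdot 162 \frac{1}{-102 + 4050} - \left(-3 + 50\right) = 140 \cdot 162 \cdot \frac{1}{3948} - 47 = \frac{270}{47} - 47 = - \frac{1939}{47}$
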